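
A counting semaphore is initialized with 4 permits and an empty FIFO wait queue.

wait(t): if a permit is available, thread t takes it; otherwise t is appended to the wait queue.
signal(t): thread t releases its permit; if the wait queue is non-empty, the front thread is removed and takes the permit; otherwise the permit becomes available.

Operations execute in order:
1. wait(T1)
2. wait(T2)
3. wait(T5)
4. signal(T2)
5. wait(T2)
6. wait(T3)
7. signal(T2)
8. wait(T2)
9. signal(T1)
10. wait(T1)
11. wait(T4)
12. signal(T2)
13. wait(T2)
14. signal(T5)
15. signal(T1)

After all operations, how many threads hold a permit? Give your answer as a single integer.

Step 1: wait(T1) -> count=3 queue=[] holders={T1}
Step 2: wait(T2) -> count=2 queue=[] holders={T1,T2}
Step 3: wait(T5) -> count=1 queue=[] holders={T1,T2,T5}
Step 4: signal(T2) -> count=2 queue=[] holders={T1,T5}
Step 5: wait(T2) -> count=1 queue=[] holders={T1,T2,T5}
Step 6: wait(T3) -> count=0 queue=[] holders={T1,T2,T3,T5}
Step 7: signal(T2) -> count=1 queue=[] holders={T1,T3,T5}
Step 8: wait(T2) -> count=0 queue=[] holders={T1,T2,T3,T5}
Step 9: signal(T1) -> count=1 queue=[] holders={T2,T3,T5}
Step 10: wait(T1) -> count=0 queue=[] holders={T1,T2,T3,T5}
Step 11: wait(T4) -> count=0 queue=[T4] holders={T1,T2,T3,T5}
Step 12: signal(T2) -> count=0 queue=[] holders={T1,T3,T4,T5}
Step 13: wait(T2) -> count=0 queue=[T2] holders={T1,T3,T4,T5}
Step 14: signal(T5) -> count=0 queue=[] holders={T1,T2,T3,T4}
Step 15: signal(T1) -> count=1 queue=[] holders={T2,T3,T4}
Final holders: {T2,T3,T4} -> 3 thread(s)

Answer: 3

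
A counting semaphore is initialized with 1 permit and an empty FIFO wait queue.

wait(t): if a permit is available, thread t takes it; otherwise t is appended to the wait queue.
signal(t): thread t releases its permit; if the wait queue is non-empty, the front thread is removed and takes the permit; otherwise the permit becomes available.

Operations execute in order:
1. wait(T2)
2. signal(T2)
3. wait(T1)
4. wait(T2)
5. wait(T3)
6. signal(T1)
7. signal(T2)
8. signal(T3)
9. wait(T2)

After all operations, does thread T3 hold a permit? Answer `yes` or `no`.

Answer: no

Derivation:
Step 1: wait(T2) -> count=0 queue=[] holders={T2}
Step 2: signal(T2) -> count=1 queue=[] holders={none}
Step 3: wait(T1) -> count=0 queue=[] holders={T1}
Step 4: wait(T2) -> count=0 queue=[T2] holders={T1}
Step 5: wait(T3) -> count=0 queue=[T2,T3] holders={T1}
Step 6: signal(T1) -> count=0 queue=[T3] holders={T2}
Step 7: signal(T2) -> count=0 queue=[] holders={T3}
Step 8: signal(T3) -> count=1 queue=[] holders={none}
Step 9: wait(T2) -> count=0 queue=[] holders={T2}
Final holders: {T2} -> T3 not in holders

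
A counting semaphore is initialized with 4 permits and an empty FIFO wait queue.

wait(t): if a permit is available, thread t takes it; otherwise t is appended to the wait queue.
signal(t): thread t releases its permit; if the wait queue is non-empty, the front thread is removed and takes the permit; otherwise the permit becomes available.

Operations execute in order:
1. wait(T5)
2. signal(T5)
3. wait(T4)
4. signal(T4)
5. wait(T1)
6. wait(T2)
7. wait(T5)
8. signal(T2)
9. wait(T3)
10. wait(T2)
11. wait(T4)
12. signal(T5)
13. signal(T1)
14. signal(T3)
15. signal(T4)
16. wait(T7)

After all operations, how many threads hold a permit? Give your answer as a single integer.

Step 1: wait(T5) -> count=3 queue=[] holders={T5}
Step 2: signal(T5) -> count=4 queue=[] holders={none}
Step 3: wait(T4) -> count=3 queue=[] holders={T4}
Step 4: signal(T4) -> count=4 queue=[] holders={none}
Step 5: wait(T1) -> count=3 queue=[] holders={T1}
Step 6: wait(T2) -> count=2 queue=[] holders={T1,T2}
Step 7: wait(T5) -> count=1 queue=[] holders={T1,T2,T5}
Step 8: signal(T2) -> count=2 queue=[] holders={T1,T5}
Step 9: wait(T3) -> count=1 queue=[] holders={T1,T3,T5}
Step 10: wait(T2) -> count=0 queue=[] holders={T1,T2,T3,T5}
Step 11: wait(T4) -> count=0 queue=[T4] holders={T1,T2,T3,T5}
Step 12: signal(T5) -> count=0 queue=[] holders={T1,T2,T3,T4}
Step 13: signal(T1) -> count=1 queue=[] holders={T2,T3,T4}
Step 14: signal(T3) -> count=2 queue=[] holders={T2,T4}
Step 15: signal(T4) -> count=3 queue=[] holders={T2}
Step 16: wait(T7) -> count=2 queue=[] holders={T2,T7}
Final holders: {T2,T7} -> 2 thread(s)

Answer: 2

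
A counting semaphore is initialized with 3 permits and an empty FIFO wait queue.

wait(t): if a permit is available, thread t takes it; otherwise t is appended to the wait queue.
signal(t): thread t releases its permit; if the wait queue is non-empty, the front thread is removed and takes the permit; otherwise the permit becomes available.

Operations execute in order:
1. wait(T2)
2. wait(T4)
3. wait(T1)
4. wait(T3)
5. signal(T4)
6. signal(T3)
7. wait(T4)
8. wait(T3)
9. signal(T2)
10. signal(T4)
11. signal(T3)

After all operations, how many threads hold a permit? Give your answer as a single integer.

Step 1: wait(T2) -> count=2 queue=[] holders={T2}
Step 2: wait(T4) -> count=1 queue=[] holders={T2,T4}
Step 3: wait(T1) -> count=0 queue=[] holders={T1,T2,T4}
Step 4: wait(T3) -> count=0 queue=[T3] holders={T1,T2,T4}
Step 5: signal(T4) -> count=0 queue=[] holders={T1,T2,T3}
Step 6: signal(T3) -> count=1 queue=[] holders={T1,T2}
Step 7: wait(T4) -> count=0 queue=[] holders={T1,T2,T4}
Step 8: wait(T3) -> count=0 queue=[T3] holders={T1,T2,T4}
Step 9: signal(T2) -> count=0 queue=[] holders={T1,T3,T4}
Step 10: signal(T4) -> count=1 queue=[] holders={T1,T3}
Step 11: signal(T3) -> count=2 queue=[] holders={T1}
Final holders: {T1} -> 1 thread(s)

Answer: 1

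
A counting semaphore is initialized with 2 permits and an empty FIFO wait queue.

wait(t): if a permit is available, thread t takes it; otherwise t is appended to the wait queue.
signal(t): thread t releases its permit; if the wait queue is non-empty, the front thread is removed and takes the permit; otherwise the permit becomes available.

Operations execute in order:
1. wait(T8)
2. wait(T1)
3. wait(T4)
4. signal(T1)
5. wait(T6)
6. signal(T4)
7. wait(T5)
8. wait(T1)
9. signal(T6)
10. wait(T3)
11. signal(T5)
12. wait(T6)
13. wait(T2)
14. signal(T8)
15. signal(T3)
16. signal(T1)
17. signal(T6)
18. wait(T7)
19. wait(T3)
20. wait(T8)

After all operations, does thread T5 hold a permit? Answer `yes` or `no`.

Answer: no

Derivation:
Step 1: wait(T8) -> count=1 queue=[] holders={T8}
Step 2: wait(T1) -> count=0 queue=[] holders={T1,T8}
Step 3: wait(T4) -> count=0 queue=[T4] holders={T1,T8}
Step 4: signal(T1) -> count=0 queue=[] holders={T4,T8}
Step 5: wait(T6) -> count=0 queue=[T6] holders={T4,T8}
Step 6: signal(T4) -> count=0 queue=[] holders={T6,T8}
Step 7: wait(T5) -> count=0 queue=[T5] holders={T6,T8}
Step 8: wait(T1) -> count=0 queue=[T5,T1] holders={T6,T8}
Step 9: signal(T6) -> count=0 queue=[T1] holders={T5,T8}
Step 10: wait(T3) -> count=0 queue=[T1,T3] holders={T5,T8}
Step 11: signal(T5) -> count=0 queue=[T3] holders={T1,T8}
Step 12: wait(T6) -> count=0 queue=[T3,T6] holders={T1,T8}
Step 13: wait(T2) -> count=0 queue=[T3,T6,T2] holders={T1,T8}
Step 14: signal(T8) -> count=0 queue=[T6,T2] holders={T1,T3}
Step 15: signal(T3) -> count=0 queue=[T2] holders={T1,T6}
Step 16: signal(T1) -> count=0 queue=[] holders={T2,T6}
Step 17: signal(T6) -> count=1 queue=[] holders={T2}
Step 18: wait(T7) -> count=0 queue=[] holders={T2,T7}
Step 19: wait(T3) -> count=0 queue=[T3] holders={T2,T7}
Step 20: wait(T8) -> count=0 queue=[T3,T8] holders={T2,T7}
Final holders: {T2,T7} -> T5 not in holders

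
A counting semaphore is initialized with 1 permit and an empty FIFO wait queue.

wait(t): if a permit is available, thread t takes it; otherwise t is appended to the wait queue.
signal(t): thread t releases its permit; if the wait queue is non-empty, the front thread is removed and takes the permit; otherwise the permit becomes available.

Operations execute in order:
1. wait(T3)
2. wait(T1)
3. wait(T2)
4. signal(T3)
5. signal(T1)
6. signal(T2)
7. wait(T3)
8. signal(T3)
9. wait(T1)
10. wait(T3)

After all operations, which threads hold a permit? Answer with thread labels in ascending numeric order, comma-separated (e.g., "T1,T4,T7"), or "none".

Answer: T1

Derivation:
Step 1: wait(T3) -> count=0 queue=[] holders={T3}
Step 2: wait(T1) -> count=0 queue=[T1] holders={T3}
Step 3: wait(T2) -> count=0 queue=[T1,T2] holders={T3}
Step 4: signal(T3) -> count=0 queue=[T2] holders={T1}
Step 5: signal(T1) -> count=0 queue=[] holders={T2}
Step 6: signal(T2) -> count=1 queue=[] holders={none}
Step 7: wait(T3) -> count=0 queue=[] holders={T3}
Step 8: signal(T3) -> count=1 queue=[] holders={none}
Step 9: wait(T1) -> count=0 queue=[] holders={T1}
Step 10: wait(T3) -> count=0 queue=[T3] holders={T1}
Final holders: T1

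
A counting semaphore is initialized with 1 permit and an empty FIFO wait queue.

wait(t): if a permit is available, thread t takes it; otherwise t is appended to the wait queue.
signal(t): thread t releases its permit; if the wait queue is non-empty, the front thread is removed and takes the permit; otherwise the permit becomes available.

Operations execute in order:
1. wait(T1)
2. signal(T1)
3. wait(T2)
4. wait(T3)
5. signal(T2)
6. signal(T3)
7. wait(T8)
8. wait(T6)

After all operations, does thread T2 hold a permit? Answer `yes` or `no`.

Answer: no

Derivation:
Step 1: wait(T1) -> count=0 queue=[] holders={T1}
Step 2: signal(T1) -> count=1 queue=[] holders={none}
Step 3: wait(T2) -> count=0 queue=[] holders={T2}
Step 4: wait(T3) -> count=0 queue=[T3] holders={T2}
Step 5: signal(T2) -> count=0 queue=[] holders={T3}
Step 6: signal(T3) -> count=1 queue=[] holders={none}
Step 7: wait(T8) -> count=0 queue=[] holders={T8}
Step 8: wait(T6) -> count=0 queue=[T6] holders={T8}
Final holders: {T8} -> T2 not in holders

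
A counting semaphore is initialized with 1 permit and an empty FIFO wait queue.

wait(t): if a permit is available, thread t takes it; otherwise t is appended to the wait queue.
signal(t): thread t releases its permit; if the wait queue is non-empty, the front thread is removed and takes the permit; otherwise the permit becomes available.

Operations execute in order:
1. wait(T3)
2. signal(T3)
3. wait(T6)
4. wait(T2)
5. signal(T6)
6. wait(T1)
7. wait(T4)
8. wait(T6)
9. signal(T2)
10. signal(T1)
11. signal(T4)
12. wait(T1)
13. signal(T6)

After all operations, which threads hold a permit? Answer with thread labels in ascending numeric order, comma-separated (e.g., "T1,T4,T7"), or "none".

Answer: T1

Derivation:
Step 1: wait(T3) -> count=0 queue=[] holders={T3}
Step 2: signal(T3) -> count=1 queue=[] holders={none}
Step 3: wait(T6) -> count=0 queue=[] holders={T6}
Step 4: wait(T2) -> count=0 queue=[T2] holders={T6}
Step 5: signal(T6) -> count=0 queue=[] holders={T2}
Step 6: wait(T1) -> count=0 queue=[T1] holders={T2}
Step 7: wait(T4) -> count=0 queue=[T1,T4] holders={T2}
Step 8: wait(T6) -> count=0 queue=[T1,T4,T6] holders={T2}
Step 9: signal(T2) -> count=0 queue=[T4,T6] holders={T1}
Step 10: signal(T1) -> count=0 queue=[T6] holders={T4}
Step 11: signal(T4) -> count=0 queue=[] holders={T6}
Step 12: wait(T1) -> count=0 queue=[T1] holders={T6}
Step 13: signal(T6) -> count=0 queue=[] holders={T1}
Final holders: T1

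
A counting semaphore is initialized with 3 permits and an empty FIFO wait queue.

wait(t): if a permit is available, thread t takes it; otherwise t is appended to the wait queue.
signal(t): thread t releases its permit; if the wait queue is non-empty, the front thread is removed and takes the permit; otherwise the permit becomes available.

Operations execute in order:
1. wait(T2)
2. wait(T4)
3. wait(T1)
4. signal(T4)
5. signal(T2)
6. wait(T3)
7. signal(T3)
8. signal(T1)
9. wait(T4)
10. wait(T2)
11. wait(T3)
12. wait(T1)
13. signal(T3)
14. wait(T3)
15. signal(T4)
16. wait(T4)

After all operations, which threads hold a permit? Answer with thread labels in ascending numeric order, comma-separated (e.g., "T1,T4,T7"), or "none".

Answer: T1,T2,T3

Derivation:
Step 1: wait(T2) -> count=2 queue=[] holders={T2}
Step 2: wait(T4) -> count=1 queue=[] holders={T2,T4}
Step 3: wait(T1) -> count=0 queue=[] holders={T1,T2,T4}
Step 4: signal(T4) -> count=1 queue=[] holders={T1,T2}
Step 5: signal(T2) -> count=2 queue=[] holders={T1}
Step 6: wait(T3) -> count=1 queue=[] holders={T1,T3}
Step 7: signal(T3) -> count=2 queue=[] holders={T1}
Step 8: signal(T1) -> count=3 queue=[] holders={none}
Step 9: wait(T4) -> count=2 queue=[] holders={T4}
Step 10: wait(T2) -> count=1 queue=[] holders={T2,T4}
Step 11: wait(T3) -> count=0 queue=[] holders={T2,T3,T4}
Step 12: wait(T1) -> count=0 queue=[T1] holders={T2,T3,T4}
Step 13: signal(T3) -> count=0 queue=[] holders={T1,T2,T4}
Step 14: wait(T3) -> count=0 queue=[T3] holders={T1,T2,T4}
Step 15: signal(T4) -> count=0 queue=[] holders={T1,T2,T3}
Step 16: wait(T4) -> count=0 queue=[T4] holders={T1,T2,T3}
Final holders: T1,T2,T3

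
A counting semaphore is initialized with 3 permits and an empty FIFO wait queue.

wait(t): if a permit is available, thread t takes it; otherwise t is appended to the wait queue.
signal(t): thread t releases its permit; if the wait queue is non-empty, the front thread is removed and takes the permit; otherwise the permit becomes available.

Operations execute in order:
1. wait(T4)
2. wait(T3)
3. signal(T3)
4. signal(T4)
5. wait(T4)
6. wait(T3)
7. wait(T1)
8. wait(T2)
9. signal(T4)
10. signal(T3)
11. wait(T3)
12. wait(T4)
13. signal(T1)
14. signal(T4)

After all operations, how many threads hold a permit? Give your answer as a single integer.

Answer: 2

Derivation:
Step 1: wait(T4) -> count=2 queue=[] holders={T4}
Step 2: wait(T3) -> count=1 queue=[] holders={T3,T4}
Step 3: signal(T3) -> count=2 queue=[] holders={T4}
Step 4: signal(T4) -> count=3 queue=[] holders={none}
Step 5: wait(T4) -> count=2 queue=[] holders={T4}
Step 6: wait(T3) -> count=1 queue=[] holders={T3,T4}
Step 7: wait(T1) -> count=0 queue=[] holders={T1,T3,T4}
Step 8: wait(T2) -> count=0 queue=[T2] holders={T1,T3,T4}
Step 9: signal(T4) -> count=0 queue=[] holders={T1,T2,T3}
Step 10: signal(T3) -> count=1 queue=[] holders={T1,T2}
Step 11: wait(T3) -> count=0 queue=[] holders={T1,T2,T3}
Step 12: wait(T4) -> count=0 queue=[T4] holders={T1,T2,T3}
Step 13: signal(T1) -> count=0 queue=[] holders={T2,T3,T4}
Step 14: signal(T4) -> count=1 queue=[] holders={T2,T3}
Final holders: {T2,T3} -> 2 thread(s)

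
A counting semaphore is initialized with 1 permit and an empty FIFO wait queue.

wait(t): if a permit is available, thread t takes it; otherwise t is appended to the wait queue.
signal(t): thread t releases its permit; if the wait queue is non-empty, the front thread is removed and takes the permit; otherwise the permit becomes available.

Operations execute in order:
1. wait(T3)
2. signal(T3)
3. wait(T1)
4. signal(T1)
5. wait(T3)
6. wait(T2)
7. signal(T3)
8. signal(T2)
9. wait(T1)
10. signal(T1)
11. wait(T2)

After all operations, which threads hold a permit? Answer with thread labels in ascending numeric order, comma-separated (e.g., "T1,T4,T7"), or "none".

Answer: T2

Derivation:
Step 1: wait(T3) -> count=0 queue=[] holders={T3}
Step 2: signal(T3) -> count=1 queue=[] holders={none}
Step 3: wait(T1) -> count=0 queue=[] holders={T1}
Step 4: signal(T1) -> count=1 queue=[] holders={none}
Step 5: wait(T3) -> count=0 queue=[] holders={T3}
Step 6: wait(T2) -> count=0 queue=[T2] holders={T3}
Step 7: signal(T3) -> count=0 queue=[] holders={T2}
Step 8: signal(T2) -> count=1 queue=[] holders={none}
Step 9: wait(T1) -> count=0 queue=[] holders={T1}
Step 10: signal(T1) -> count=1 queue=[] holders={none}
Step 11: wait(T2) -> count=0 queue=[] holders={T2}
Final holders: T2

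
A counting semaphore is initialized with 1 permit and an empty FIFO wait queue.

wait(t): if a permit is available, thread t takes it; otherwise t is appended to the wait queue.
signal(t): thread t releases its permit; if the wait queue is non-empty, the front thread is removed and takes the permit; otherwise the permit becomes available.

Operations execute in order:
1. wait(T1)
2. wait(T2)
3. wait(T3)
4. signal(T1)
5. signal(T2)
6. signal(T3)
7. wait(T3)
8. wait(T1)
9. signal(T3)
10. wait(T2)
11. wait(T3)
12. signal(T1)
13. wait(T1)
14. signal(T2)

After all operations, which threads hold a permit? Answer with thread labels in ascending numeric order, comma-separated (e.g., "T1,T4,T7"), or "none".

Step 1: wait(T1) -> count=0 queue=[] holders={T1}
Step 2: wait(T2) -> count=0 queue=[T2] holders={T1}
Step 3: wait(T3) -> count=0 queue=[T2,T3] holders={T1}
Step 4: signal(T1) -> count=0 queue=[T3] holders={T2}
Step 5: signal(T2) -> count=0 queue=[] holders={T3}
Step 6: signal(T3) -> count=1 queue=[] holders={none}
Step 7: wait(T3) -> count=0 queue=[] holders={T3}
Step 8: wait(T1) -> count=0 queue=[T1] holders={T3}
Step 9: signal(T3) -> count=0 queue=[] holders={T1}
Step 10: wait(T2) -> count=0 queue=[T2] holders={T1}
Step 11: wait(T3) -> count=0 queue=[T2,T3] holders={T1}
Step 12: signal(T1) -> count=0 queue=[T3] holders={T2}
Step 13: wait(T1) -> count=0 queue=[T3,T1] holders={T2}
Step 14: signal(T2) -> count=0 queue=[T1] holders={T3}
Final holders: T3

Answer: T3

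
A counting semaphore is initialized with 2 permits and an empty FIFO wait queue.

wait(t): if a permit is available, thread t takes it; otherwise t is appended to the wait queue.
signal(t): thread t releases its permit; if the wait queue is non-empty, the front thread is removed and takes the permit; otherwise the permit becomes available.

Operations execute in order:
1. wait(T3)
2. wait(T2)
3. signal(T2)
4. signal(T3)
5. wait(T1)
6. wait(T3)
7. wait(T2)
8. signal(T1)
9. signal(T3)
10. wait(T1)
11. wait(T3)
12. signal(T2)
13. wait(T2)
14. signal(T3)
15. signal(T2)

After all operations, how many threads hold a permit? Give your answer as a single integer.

Answer: 1

Derivation:
Step 1: wait(T3) -> count=1 queue=[] holders={T3}
Step 2: wait(T2) -> count=0 queue=[] holders={T2,T3}
Step 3: signal(T2) -> count=1 queue=[] holders={T3}
Step 4: signal(T3) -> count=2 queue=[] holders={none}
Step 5: wait(T1) -> count=1 queue=[] holders={T1}
Step 6: wait(T3) -> count=0 queue=[] holders={T1,T3}
Step 7: wait(T2) -> count=0 queue=[T2] holders={T1,T3}
Step 8: signal(T1) -> count=0 queue=[] holders={T2,T3}
Step 9: signal(T3) -> count=1 queue=[] holders={T2}
Step 10: wait(T1) -> count=0 queue=[] holders={T1,T2}
Step 11: wait(T3) -> count=0 queue=[T3] holders={T1,T2}
Step 12: signal(T2) -> count=0 queue=[] holders={T1,T3}
Step 13: wait(T2) -> count=0 queue=[T2] holders={T1,T3}
Step 14: signal(T3) -> count=0 queue=[] holders={T1,T2}
Step 15: signal(T2) -> count=1 queue=[] holders={T1}
Final holders: {T1} -> 1 thread(s)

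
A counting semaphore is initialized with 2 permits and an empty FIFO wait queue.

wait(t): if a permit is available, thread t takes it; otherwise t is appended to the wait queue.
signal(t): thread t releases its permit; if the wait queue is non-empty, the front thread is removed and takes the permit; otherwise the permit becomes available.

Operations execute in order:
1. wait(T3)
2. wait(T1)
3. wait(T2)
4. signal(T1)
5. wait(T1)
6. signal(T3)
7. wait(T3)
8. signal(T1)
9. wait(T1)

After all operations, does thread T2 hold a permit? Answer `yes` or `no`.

Step 1: wait(T3) -> count=1 queue=[] holders={T3}
Step 2: wait(T1) -> count=0 queue=[] holders={T1,T3}
Step 3: wait(T2) -> count=0 queue=[T2] holders={T1,T3}
Step 4: signal(T1) -> count=0 queue=[] holders={T2,T3}
Step 5: wait(T1) -> count=0 queue=[T1] holders={T2,T3}
Step 6: signal(T3) -> count=0 queue=[] holders={T1,T2}
Step 7: wait(T3) -> count=0 queue=[T3] holders={T1,T2}
Step 8: signal(T1) -> count=0 queue=[] holders={T2,T3}
Step 9: wait(T1) -> count=0 queue=[T1] holders={T2,T3}
Final holders: {T2,T3} -> T2 in holders

Answer: yes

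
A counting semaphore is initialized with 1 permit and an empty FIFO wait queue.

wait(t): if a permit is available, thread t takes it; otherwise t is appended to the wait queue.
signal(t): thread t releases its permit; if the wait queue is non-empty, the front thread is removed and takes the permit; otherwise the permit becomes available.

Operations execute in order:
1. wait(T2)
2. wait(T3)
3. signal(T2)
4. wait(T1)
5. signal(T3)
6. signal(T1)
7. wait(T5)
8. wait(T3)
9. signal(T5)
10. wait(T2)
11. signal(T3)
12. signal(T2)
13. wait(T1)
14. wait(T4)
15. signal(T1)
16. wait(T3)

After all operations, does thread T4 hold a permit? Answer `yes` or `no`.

Step 1: wait(T2) -> count=0 queue=[] holders={T2}
Step 2: wait(T3) -> count=0 queue=[T3] holders={T2}
Step 3: signal(T2) -> count=0 queue=[] holders={T3}
Step 4: wait(T1) -> count=0 queue=[T1] holders={T3}
Step 5: signal(T3) -> count=0 queue=[] holders={T1}
Step 6: signal(T1) -> count=1 queue=[] holders={none}
Step 7: wait(T5) -> count=0 queue=[] holders={T5}
Step 8: wait(T3) -> count=0 queue=[T3] holders={T5}
Step 9: signal(T5) -> count=0 queue=[] holders={T3}
Step 10: wait(T2) -> count=0 queue=[T2] holders={T3}
Step 11: signal(T3) -> count=0 queue=[] holders={T2}
Step 12: signal(T2) -> count=1 queue=[] holders={none}
Step 13: wait(T1) -> count=0 queue=[] holders={T1}
Step 14: wait(T4) -> count=0 queue=[T4] holders={T1}
Step 15: signal(T1) -> count=0 queue=[] holders={T4}
Step 16: wait(T3) -> count=0 queue=[T3] holders={T4}
Final holders: {T4} -> T4 in holders

Answer: yes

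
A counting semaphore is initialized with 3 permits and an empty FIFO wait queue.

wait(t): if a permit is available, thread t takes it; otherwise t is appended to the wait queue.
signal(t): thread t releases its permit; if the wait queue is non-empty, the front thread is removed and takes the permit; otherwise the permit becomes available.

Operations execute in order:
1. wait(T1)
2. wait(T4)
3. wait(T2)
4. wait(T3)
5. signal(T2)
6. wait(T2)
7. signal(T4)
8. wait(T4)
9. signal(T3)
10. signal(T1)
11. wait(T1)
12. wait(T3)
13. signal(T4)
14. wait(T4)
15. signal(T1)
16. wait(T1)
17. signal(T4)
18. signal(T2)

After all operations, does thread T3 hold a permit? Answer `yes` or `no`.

Answer: yes

Derivation:
Step 1: wait(T1) -> count=2 queue=[] holders={T1}
Step 2: wait(T4) -> count=1 queue=[] holders={T1,T4}
Step 3: wait(T2) -> count=0 queue=[] holders={T1,T2,T4}
Step 4: wait(T3) -> count=0 queue=[T3] holders={T1,T2,T4}
Step 5: signal(T2) -> count=0 queue=[] holders={T1,T3,T4}
Step 6: wait(T2) -> count=0 queue=[T2] holders={T1,T3,T4}
Step 7: signal(T4) -> count=0 queue=[] holders={T1,T2,T3}
Step 8: wait(T4) -> count=0 queue=[T4] holders={T1,T2,T3}
Step 9: signal(T3) -> count=0 queue=[] holders={T1,T2,T4}
Step 10: signal(T1) -> count=1 queue=[] holders={T2,T4}
Step 11: wait(T1) -> count=0 queue=[] holders={T1,T2,T4}
Step 12: wait(T3) -> count=0 queue=[T3] holders={T1,T2,T4}
Step 13: signal(T4) -> count=0 queue=[] holders={T1,T2,T3}
Step 14: wait(T4) -> count=0 queue=[T4] holders={T1,T2,T3}
Step 15: signal(T1) -> count=0 queue=[] holders={T2,T3,T4}
Step 16: wait(T1) -> count=0 queue=[T1] holders={T2,T3,T4}
Step 17: signal(T4) -> count=0 queue=[] holders={T1,T2,T3}
Step 18: signal(T2) -> count=1 queue=[] holders={T1,T3}
Final holders: {T1,T3} -> T3 in holders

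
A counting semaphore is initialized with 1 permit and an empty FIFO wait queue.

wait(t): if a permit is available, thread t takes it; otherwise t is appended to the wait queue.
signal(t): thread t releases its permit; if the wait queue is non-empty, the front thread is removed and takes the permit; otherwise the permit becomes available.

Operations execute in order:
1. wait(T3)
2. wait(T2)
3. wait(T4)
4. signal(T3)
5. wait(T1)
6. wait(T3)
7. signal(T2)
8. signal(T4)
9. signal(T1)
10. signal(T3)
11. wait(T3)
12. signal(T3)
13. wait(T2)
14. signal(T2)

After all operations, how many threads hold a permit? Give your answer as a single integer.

Answer: 0

Derivation:
Step 1: wait(T3) -> count=0 queue=[] holders={T3}
Step 2: wait(T2) -> count=0 queue=[T2] holders={T3}
Step 3: wait(T4) -> count=0 queue=[T2,T4] holders={T3}
Step 4: signal(T3) -> count=0 queue=[T4] holders={T2}
Step 5: wait(T1) -> count=0 queue=[T4,T1] holders={T2}
Step 6: wait(T3) -> count=0 queue=[T4,T1,T3] holders={T2}
Step 7: signal(T2) -> count=0 queue=[T1,T3] holders={T4}
Step 8: signal(T4) -> count=0 queue=[T3] holders={T1}
Step 9: signal(T1) -> count=0 queue=[] holders={T3}
Step 10: signal(T3) -> count=1 queue=[] holders={none}
Step 11: wait(T3) -> count=0 queue=[] holders={T3}
Step 12: signal(T3) -> count=1 queue=[] holders={none}
Step 13: wait(T2) -> count=0 queue=[] holders={T2}
Step 14: signal(T2) -> count=1 queue=[] holders={none}
Final holders: {none} -> 0 thread(s)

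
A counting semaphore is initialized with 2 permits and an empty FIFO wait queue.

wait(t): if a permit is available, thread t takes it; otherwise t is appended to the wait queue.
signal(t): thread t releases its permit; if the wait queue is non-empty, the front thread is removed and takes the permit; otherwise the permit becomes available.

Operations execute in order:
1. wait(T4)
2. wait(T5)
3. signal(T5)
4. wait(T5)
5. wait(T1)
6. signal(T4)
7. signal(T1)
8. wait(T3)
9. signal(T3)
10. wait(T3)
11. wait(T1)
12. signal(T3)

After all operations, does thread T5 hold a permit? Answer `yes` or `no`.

Step 1: wait(T4) -> count=1 queue=[] holders={T4}
Step 2: wait(T5) -> count=0 queue=[] holders={T4,T5}
Step 3: signal(T5) -> count=1 queue=[] holders={T4}
Step 4: wait(T5) -> count=0 queue=[] holders={T4,T5}
Step 5: wait(T1) -> count=0 queue=[T1] holders={T4,T5}
Step 6: signal(T4) -> count=0 queue=[] holders={T1,T5}
Step 7: signal(T1) -> count=1 queue=[] holders={T5}
Step 8: wait(T3) -> count=0 queue=[] holders={T3,T5}
Step 9: signal(T3) -> count=1 queue=[] holders={T5}
Step 10: wait(T3) -> count=0 queue=[] holders={T3,T5}
Step 11: wait(T1) -> count=0 queue=[T1] holders={T3,T5}
Step 12: signal(T3) -> count=0 queue=[] holders={T1,T5}
Final holders: {T1,T5} -> T5 in holders

Answer: yes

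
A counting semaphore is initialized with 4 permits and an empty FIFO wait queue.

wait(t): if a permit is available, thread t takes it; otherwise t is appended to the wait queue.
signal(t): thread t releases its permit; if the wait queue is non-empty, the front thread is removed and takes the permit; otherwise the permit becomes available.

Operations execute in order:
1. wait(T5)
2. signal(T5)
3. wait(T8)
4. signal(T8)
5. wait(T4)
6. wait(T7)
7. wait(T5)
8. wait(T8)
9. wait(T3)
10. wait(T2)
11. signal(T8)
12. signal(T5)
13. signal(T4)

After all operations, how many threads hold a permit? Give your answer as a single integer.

Step 1: wait(T5) -> count=3 queue=[] holders={T5}
Step 2: signal(T5) -> count=4 queue=[] holders={none}
Step 3: wait(T8) -> count=3 queue=[] holders={T8}
Step 4: signal(T8) -> count=4 queue=[] holders={none}
Step 5: wait(T4) -> count=3 queue=[] holders={T4}
Step 6: wait(T7) -> count=2 queue=[] holders={T4,T7}
Step 7: wait(T5) -> count=1 queue=[] holders={T4,T5,T7}
Step 8: wait(T8) -> count=0 queue=[] holders={T4,T5,T7,T8}
Step 9: wait(T3) -> count=0 queue=[T3] holders={T4,T5,T7,T8}
Step 10: wait(T2) -> count=0 queue=[T3,T2] holders={T4,T5,T7,T8}
Step 11: signal(T8) -> count=0 queue=[T2] holders={T3,T4,T5,T7}
Step 12: signal(T5) -> count=0 queue=[] holders={T2,T3,T4,T7}
Step 13: signal(T4) -> count=1 queue=[] holders={T2,T3,T7}
Final holders: {T2,T3,T7} -> 3 thread(s)

Answer: 3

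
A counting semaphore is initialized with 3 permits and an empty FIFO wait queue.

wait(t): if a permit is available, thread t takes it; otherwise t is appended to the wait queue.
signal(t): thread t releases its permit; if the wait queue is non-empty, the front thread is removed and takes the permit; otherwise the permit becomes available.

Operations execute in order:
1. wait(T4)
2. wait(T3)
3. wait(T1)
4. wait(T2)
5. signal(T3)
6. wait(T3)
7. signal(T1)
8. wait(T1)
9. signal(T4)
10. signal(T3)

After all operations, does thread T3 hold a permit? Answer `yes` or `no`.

Step 1: wait(T4) -> count=2 queue=[] holders={T4}
Step 2: wait(T3) -> count=1 queue=[] holders={T3,T4}
Step 3: wait(T1) -> count=0 queue=[] holders={T1,T3,T4}
Step 4: wait(T2) -> count=0 queue=[T2] holders={T1,T3,T4}
Step 5: signal(T3) -> count=0 queue=[] holders={T1,T2,T4}
Step 6: wait(T3) -> count=0 queue=[T3] holders={T1,T2,T4}
Step 7: signal(T1) -> count=0 queue=[] holders={T2,T3,T4}
Step 8: wait(T1) -> count=0 queue=[T1] holders={T2,T3,T4}
Step 9: signal(T4) -> count=0 queue=[] holders={T1,T2,T3}
Step 10: signal(T3) -> count=1 queue=[] holders={T1,T2}
Final holders: {T1,T2} -> T3 not in holders

Answer: no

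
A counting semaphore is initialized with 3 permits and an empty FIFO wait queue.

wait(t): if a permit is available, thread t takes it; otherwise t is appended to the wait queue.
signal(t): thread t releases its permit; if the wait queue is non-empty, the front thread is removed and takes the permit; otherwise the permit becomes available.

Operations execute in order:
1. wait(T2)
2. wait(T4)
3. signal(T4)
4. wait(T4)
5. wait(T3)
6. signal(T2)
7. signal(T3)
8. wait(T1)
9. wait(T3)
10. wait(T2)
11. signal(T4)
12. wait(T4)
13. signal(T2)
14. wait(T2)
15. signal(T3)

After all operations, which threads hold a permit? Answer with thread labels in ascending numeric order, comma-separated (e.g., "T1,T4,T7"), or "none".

Answer: T1,T2,T4

Derivation:
Step 1: wait(T2) -> count=2 queue=[] holders={T2}
Step 2: wait(T4) -> count=1 queue=[] holders={T2,T4}
Step 3: signal(T4) -> count=2 queue=[] holders={T2}
Step 4: wait(T4) -> count=1 queue=[] holders={T2,T4}
Step 5: wait(T3) -> count=0 queue=[] holders={T2,T3,T4}
Step 6: signal(T2) -> count=1 queue=[] holders={T3,T4}
Step 7: signal(T3) -> count=2 queue=[] holders={T4}
Step 8: wait(T1) -> count=1 queue=[] holders={T1,T4}
Step 9: wait(T3) -> count=0 queue=[] holders={T1,T3,T4}
Step 10: wait(T2) -> count=0 queue=[T2] holders={T1,T3,T4}
Step 11: signal(T4) -> count=0 queue=[] holders={T1,T2,T3}
Step 12: wait(T4) -> count=0 queue=[T4] holders={T1,T2,T3}
Step 13: signal(T2) -> count=0 queue=[] holders={T1,T3,T4}
Step 14: wait(T2) -> count=0 queue=[T2] holders={T1,T3,T4}
Step 15: signal(T3) -> count=0 queue=[] holders={T1,T2,T4}
Final holders: T1,T2,T4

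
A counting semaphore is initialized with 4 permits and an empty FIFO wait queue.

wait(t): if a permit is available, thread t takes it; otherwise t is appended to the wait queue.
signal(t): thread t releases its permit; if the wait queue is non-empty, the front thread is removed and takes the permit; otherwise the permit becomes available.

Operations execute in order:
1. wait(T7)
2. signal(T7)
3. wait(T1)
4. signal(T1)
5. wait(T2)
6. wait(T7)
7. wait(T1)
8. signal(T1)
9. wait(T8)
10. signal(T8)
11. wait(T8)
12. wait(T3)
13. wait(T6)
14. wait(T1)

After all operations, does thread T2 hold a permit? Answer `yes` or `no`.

Answer: yes

Derivation:
Step 1: wait(T7) -> count=3 queue=[] holders={T7}
Step 2: signal(T7) -> count=4 queue=[] holders={none}
Step 3: wait(T1) -> count=3 queue=[] holders={T1}
Step 4: signal(T1) -> count=4 queue=[] holders={none}
Step 5: wait(T2) -> count=3 queue=[] holders={T2}
Step 6: wait(T7) -> count=2 queue=[] holders={T2,T7}
Step 7: wait(T1) -> count=1 queue=[] holders={T1,T2,T7}
Step 8: signal(T1) -> count=2 queue=[] holders={T2,T7}
Step 9: wait(T8) -> count=1 queue=[] holders={T2,T7,T8}
Step 10: signal(T8) -> count=2 queue=[] holders={T2,T7}
Step 11: wait(T8) -> count=1 queue=[] holders={T2,T7,T8}
Step 12: wait(T3) -> count=0 queue=[] holders={T2,T3,T7,T8}
Step 13: wait(T6) -> count=0 queue=[T6] holders={T2,T3,T7,T8}
Step 14: wait(T1) -> count=0 queue=[T6,T1] holders={T2,T3,T7,T8}
Final holders: {T2,T3,T7,T8} -> T2 in holders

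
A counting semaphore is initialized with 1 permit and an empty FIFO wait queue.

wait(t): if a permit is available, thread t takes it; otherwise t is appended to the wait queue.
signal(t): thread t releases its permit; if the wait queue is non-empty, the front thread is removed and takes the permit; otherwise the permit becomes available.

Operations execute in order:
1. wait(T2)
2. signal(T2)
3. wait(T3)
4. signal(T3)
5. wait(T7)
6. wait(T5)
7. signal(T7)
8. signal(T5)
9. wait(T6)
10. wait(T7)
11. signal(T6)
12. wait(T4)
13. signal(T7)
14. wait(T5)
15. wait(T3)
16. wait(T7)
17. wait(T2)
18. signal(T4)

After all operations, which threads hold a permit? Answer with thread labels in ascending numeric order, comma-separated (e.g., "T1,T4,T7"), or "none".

Step 1: wait(T2) -> count=0 queue=[] holders={T2}
Step 2: signal(T2) -> count=1 queue=[] holders={none}
Step 3: wait(T3) -> count=0 queue=[] holders={T3}
Step 4: signal(T3) -> count=1 queue=[] holders={none}
Step 5: wait(T7) -> count=0 queue=[] holders={T7}
Step 6: wait(T5) -> count=0 queue=[T5] holders={T7}
Step 7: signal(T7) -> count=0 queue=[] holders={T5}
Step 8: signal(T5) -> count=1 queue=[] holders={none}
Step 9: wait(T6) -> count=0 queue=[] holders={T6}
Step 10: wait(T7) -> count=0 queue=[T7] holders={T6}
Step 11: signal(T6) -> count=0 queue=[] holders={T7}
Step 12: wait(T4) -> count=0 queue=[T4] holders={T7}
Step 13: signal(T7) -> count=0 queue=[] holders={T4}
Step 14: wait(T5) -> count=0 queue=[T5] holders={T4}
Step 15: wait(T3) -> count=0 queue=[T5,T3] holders={T4}
Step 16: wait(T7) -> count=0 queue=[T5,T3,T7] holders={T4}
Step 17: wait(T2) -> count=0 queue=[T5,T3,T7,T2] holders={T4}
Step 18: signal(T4) -> count=0 queue=[T3,T7,T2] holders={T5}
Final holders: T5

Answer: T5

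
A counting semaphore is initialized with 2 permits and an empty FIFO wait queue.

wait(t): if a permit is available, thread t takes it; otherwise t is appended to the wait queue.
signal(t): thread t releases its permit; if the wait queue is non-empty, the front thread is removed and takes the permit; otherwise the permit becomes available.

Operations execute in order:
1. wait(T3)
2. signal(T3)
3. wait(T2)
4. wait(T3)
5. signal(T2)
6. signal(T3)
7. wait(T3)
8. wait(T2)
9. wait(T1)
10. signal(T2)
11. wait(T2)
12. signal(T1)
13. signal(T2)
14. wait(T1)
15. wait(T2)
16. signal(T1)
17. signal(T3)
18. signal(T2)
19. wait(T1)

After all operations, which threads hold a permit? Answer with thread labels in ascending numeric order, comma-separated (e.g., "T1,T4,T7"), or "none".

Step 1: wait(T3) -> count=1 queue=[] holders={T3}
Step 2: signal(T3) -> count=2 queue=[] holders={none}
Step 3: wait(T2) -> count=1 queue=[] holders={T2}
Step 4: wait(T3) -> count=0 queue=[] holders={T2,T3}
Step 5: signal(T2) -> count=1 queue=[] holders={T3}
Step 6: signal(T3) -> count=2 queue=[] holders={none}
Step 7: wait(T3) -> count=1 queue=[] holders={T3}
Step 8: wait(T2) -> count=0 queue=[] holders={T2,T3}
Step 9: wait(T1) -> count=0 queue=[T1] holders={T2,T3}
Step 10: signal(T2) -> count=0 queue=[] holders={T1,T3}
Step 11: wait(T2) -> count=0 queue=[T2] holders={T1,T3}
Step 12: signal(T1) -> count=0 queue=[] holders={T2,T3}
Step 13: signal(T2) -> count=1 queue=[] holders={T3}
Step 14: wait(T1) -> count=0 queue=[] holders={T1,T3}
Step 15: wait(T2) -> count=0 queue=[T2] holders={T1,T3}
Step 16: signal(T1) -> count=0 queue=[] holders={T2,T3}
Step 17: signal(T3) -> count=1 queue=[] holders={T2}
Step 18: signal(T2) -> count=2 queue=[] holders={none}
Step 19: wait(T1) -> count=1 queue=[] holders={T1}
Final holders: T1

Answer: T1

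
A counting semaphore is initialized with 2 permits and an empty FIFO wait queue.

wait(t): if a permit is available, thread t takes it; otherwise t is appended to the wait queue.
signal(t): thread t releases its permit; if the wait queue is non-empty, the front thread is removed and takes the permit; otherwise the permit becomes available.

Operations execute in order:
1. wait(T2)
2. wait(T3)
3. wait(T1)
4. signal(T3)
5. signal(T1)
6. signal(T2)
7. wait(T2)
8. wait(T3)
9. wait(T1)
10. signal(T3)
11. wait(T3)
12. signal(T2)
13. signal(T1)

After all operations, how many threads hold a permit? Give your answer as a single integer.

Step 1: wait(T2) -> count=1 queue=[] holders={T2}
Step 2: wait(T3) -> count=0 queue=[] holders={T2,T3}
Step 3: wait(T1) -> count=0 queue=[T1] holders={T2,T3}
Step 4: signal(T3) -> count=0 queue=[] holders={T1,T2}
Step 5: signal(T1) -> count=1 queue=[] holders={T2}
Step 6: signal(T2) -> count=2 queue=[] holders={none}
Step 7: wait(T2) -> count=1 queue=[] holders={T2}
Step 8: wait(T3) -> count=0 queue=[] holders={T2,T3}
Step 9: wait(T1) -> count=0 queue=[T1] holders={T2,T3}
Step 10: signal(T3) -> count=0 queue=[] holders={T1,T2}
Step 11: wait(T3) -> count=0 queue=[T3] holders={T1,T2}
Step 12: signal(T2) -> count=0 queue=[] holders={T1,T3}
Step 13: signal(T1) -> count=1 queue=[] holders={T3}
Final holders: {T3} -> 1 thread(s)

Answer: 1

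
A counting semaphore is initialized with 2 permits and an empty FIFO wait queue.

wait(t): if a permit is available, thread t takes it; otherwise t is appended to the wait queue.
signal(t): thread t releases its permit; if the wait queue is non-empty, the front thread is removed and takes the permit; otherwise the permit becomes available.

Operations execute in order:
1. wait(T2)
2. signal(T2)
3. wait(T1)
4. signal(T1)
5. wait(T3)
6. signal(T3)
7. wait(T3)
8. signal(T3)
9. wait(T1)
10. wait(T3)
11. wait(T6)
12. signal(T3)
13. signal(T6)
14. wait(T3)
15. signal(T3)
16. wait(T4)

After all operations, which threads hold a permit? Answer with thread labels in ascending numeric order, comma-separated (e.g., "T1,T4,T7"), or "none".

Answer: T1,T4

Derivation:
Step 1: wait(T2) -> count=1 queue=[] holders={T2}
Step 2: signal(T2) -> count=2 queue=[] holders={none}
Step 3: wait(T1) -> count=1 queue=[] holders={T1}
Step 4: signal(T1) -> count=2 queue=[] holders={none}
Step 5: wait(T3) -> count=1 queue=[] holders={T3}
Step 6: signal(T3) -> count=2 queue=[] holders={none}
Step 7: wait(T3) -> count=1 queue=[] holders={T3}
Step 8: signal(T3) -> count=2 queue=[] holders={none}
Step 9: wait(T1) -> count=1 queue=[] holders={T1}
Step 10: wait(T3) -> count=0 queue=[] holders={T1,T3}
Step 11: wait(T6) -> count=0 queue=[T6] holders={T1,T3}
Step 12: signal(T3) -> count=0 queue=[] holders={T1,T6}
Step 13: signal(T6) -> count=1 queue=[] holders={T1}
Step 14: wait(T3) -> count=0 queue=[] holders={T1,T3}
Step 15: signal(T3) -> count=1 queue=[] holders={T1}
Step 16: wait(T4) -> count=0 queue=[] holders={T1,T4}
Final holders: T1,T4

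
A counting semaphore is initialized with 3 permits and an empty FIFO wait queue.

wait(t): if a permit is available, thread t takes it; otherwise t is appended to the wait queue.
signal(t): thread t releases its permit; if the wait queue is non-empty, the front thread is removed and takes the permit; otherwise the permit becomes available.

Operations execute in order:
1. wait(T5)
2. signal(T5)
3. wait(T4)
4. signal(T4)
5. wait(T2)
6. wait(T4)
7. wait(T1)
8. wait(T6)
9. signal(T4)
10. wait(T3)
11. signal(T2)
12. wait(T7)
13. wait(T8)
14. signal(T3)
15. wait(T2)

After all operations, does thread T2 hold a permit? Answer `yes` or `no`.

Step 1: wait(T5) -> count=2 queue=[] holders={T5}
Step 2: signal(T5) -> count=3 queue=[] holders={none}
Step 3: wait(T4) -> count=2 queue=[] holders={T4}
Step 4: signal(T4) -> count=3 queue=[] holders={none}
Step 5: wait(T2) -> count=2 queue=[] holders={T2}
Step 6: wait(T4) -> count=1 queue=[] holders={T2,T4}
Step 7: wait(T1) -> count=0 queue=[] holders={T1,T2,T4}
Step 8: wait(T6) -> count=0 queue=[T6] holders={T1,T2,T4}
Step 9: signal(T4) -> count=0 queue=[] holders={T1,T2,T6}
Step 10: wait(T3) -> count=0 queue=[T3] holders={T1,T2,T6}
Step 11: signal(T2) -> count=0 queue=[] holders={T1,T3,T6}
Step 12: wait(T7) -> count=0 queue=[T7] holders={T1,T3,T6}
Step 13: wait(T8) -> count=0 queue=[T7,T8] holders={T1,T3,T6}
Step 14: signal(T3) -> count=0 queue=[T8] holders={T1,T6,T7}
Step 15: wait(T2) -> count=0 queue=[T8,T2] holders={T1,T6,T7}
Final holders: {T1,T6,T7} -> T2 not in holders

Answer: no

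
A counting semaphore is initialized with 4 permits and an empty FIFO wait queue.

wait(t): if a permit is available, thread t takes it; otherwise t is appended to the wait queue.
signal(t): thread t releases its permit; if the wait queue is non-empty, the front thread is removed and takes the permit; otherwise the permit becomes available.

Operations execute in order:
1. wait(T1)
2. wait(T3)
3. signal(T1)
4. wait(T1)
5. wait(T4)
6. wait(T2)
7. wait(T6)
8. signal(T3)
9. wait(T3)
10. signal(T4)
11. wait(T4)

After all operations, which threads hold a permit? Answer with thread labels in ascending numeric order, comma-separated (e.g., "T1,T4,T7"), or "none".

Answer: T1,T2,T3,T6

Derivation:
Step 1: wait(T1) -> count=3 queue=[] holders={T1}
Step 2: wait(T3) -> count=2 queue=[] holders={T1,T3}
Step 3: signal(T1) -> count=3 queue=[] holders={T3}
Step 4: wait(T1) -> count=2 queue=[] holders={T1,T3}
Step 5: wait(T4) -> count=1 queue=[] holders={T1,T3,T4}
Step 6: wait(T2) -> count=0 queue=[] holders={T1,T2,T3,T4}
Step 7: wait(T6) -> count=0 queue=[T6] holders={T1,T2,T3,T4}
Step 8: signal(T3) -> count=0 queue=[] holders={T1,T2,T4,T6}
Step 9: wait(T3) -> count=0 queue=[T3] holders={T1,T2,T4,T6}
Step 10: signal(T4) -> count=0 queue=[] holders={T1,T2,T3,T6}
Step 11: wait(T4) -> count=0 queue=[T4] holders={T1,T2,T3,T6}
Final holders: T1,T2,T3,T6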